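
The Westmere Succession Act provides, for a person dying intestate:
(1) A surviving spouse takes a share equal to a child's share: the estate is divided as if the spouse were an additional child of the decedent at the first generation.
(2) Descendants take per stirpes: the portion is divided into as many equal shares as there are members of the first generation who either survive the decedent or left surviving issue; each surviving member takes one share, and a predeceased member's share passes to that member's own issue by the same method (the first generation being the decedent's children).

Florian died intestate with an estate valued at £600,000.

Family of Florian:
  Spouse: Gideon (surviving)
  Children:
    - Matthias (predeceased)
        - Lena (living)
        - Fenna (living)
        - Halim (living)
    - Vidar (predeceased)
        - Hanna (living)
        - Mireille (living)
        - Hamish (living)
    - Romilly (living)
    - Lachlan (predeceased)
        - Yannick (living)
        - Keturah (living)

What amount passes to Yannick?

Yannick receives £60,000.

The spouse counts as an additional share at the children's level, so there are 5 primary shares of £120,000. Gideon takes one such share (£120,000).
The children's combined portion (£480,000) is divided into 4 shares of £120,000: Romilly takes £120,000; Matthias's £120,000 share passes to Matthias's issue; Vidar's £120,000 share passes to Vidar's issue; Lachlan's £120,000 share passes to Lachlan's issue.
Matthias's share (£120,000) is divided into 3 shares of £40,000: Lena, Fenna, and Halim each take £40,000.
Vidar's share (£120,000) is divided into 3 shares of £40,000: Hanna, Mireille, and Hamish each take £40,000.
Lachlan's share (£120,000) is divided into 2 shares of £60,000: Yannick and Keturah each take £60,000.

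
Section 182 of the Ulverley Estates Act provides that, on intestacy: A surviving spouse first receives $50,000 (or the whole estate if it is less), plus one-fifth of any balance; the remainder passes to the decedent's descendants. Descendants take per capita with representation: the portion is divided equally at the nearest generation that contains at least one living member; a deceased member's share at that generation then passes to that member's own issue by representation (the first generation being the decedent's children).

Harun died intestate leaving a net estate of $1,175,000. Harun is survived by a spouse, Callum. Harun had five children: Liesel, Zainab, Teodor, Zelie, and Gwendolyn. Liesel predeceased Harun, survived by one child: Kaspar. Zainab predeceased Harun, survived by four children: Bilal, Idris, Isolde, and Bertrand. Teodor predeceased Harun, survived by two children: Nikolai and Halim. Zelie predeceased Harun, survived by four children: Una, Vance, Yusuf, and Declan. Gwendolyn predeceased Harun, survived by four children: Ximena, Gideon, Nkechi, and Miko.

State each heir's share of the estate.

Callum first takes $50,000, leaving a balance of $1,125,000. Callum then takes one-fifth of the balance ($225,000), for a total of $275,000. The remaining $900,000 passes to the descendants.
No child survives, so the initial division is made at the grandchildren's generation.
The descendants' portion ($900,000) is divided into 15 shares of $60,000: Kaspar, Bilal, Idris, Isolde, Bertrand, Nikolai, Halim, Una, Vance, Yusuf, Declan, Ximena, Gideon, Nkechi, and Miko each take $60,000.

Callum: $275,000; Kaspar: $60,000; Bilal: $60,000; Idris: $60,000; Isolde: $60,000; Bertrand: $60,000; Nikolai: $60,000; Halim: $60,000; Una: $60,000; Vance: $60,000; Yusuf: $60,000; Declan: $60,000; Ximena: $60,000; Gideon: $60,000; Nkechi: $60,000; Miko: $60,000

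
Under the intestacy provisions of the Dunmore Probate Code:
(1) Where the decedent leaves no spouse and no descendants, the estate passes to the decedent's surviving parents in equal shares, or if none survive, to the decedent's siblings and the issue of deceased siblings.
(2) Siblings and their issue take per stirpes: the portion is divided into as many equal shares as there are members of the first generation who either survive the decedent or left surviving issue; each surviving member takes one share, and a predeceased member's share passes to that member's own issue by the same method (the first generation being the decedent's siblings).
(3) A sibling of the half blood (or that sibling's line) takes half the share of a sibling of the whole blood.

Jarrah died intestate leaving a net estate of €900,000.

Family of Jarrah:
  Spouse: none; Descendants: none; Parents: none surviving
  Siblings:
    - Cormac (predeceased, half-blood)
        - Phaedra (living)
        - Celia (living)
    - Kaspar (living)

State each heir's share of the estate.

The entire €900,000 passes to the siblings and their issue.
Counting each half-blood sibling's line as half a unit, there are 3/2 units in €900,000, so one unit is €600,000. Whole-blood lines (Kaspar) take €600,000 each; half-blood lines (Cormac) take €300,000 each.
Cormac's share (€300,000) is divided into 2 shares of €150,000: Phaedra and Celia each take €150,000.

Phaedra: €150,000; Celia: €150,000; Kaspar: €600,000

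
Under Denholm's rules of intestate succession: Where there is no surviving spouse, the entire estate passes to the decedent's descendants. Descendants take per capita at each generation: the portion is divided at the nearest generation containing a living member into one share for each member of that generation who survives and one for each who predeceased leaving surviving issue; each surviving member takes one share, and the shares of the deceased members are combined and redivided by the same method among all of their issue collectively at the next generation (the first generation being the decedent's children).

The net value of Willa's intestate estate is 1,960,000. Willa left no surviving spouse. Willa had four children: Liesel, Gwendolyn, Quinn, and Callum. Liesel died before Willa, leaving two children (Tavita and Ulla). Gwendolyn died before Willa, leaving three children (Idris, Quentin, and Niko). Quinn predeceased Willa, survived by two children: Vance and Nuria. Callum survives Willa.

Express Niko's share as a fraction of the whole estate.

The entire 1,960,000 passes to the descendants.
That amount (1,960,000) is divided at the children's generation into 4 shares of 490,000. Callum takes 490,000. The 3 shares of the deceased (Liesel, Gwendolyn, and Quinn) are combined into a pool of 1,470,000.
That pool (1,470,000) is divided at the grandchildren's generation equally among Tavita, Ulla, Idris, Quentin, Niko, Vance, and Nuria: 210,000 each.

Niko receives 3/28 of the estate.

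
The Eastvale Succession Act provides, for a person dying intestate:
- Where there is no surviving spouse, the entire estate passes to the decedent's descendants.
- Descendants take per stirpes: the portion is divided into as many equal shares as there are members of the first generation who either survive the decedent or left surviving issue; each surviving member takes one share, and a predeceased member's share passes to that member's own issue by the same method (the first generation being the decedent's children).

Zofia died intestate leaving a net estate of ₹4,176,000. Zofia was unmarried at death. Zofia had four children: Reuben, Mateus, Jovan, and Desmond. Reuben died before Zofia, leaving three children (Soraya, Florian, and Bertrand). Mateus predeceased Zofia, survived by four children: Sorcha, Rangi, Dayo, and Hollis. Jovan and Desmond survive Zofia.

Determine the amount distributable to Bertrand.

The entire ₹4,176,000 passes to the descendants.
That amount (₹4,176,000) is divided into 4 shares of ₹1,044,000: Jovan and Desmond each take ₹1,044,000; Reuben's ₹1,044,000 share passes to Reuben's issue; Mateus's ₹1,044,000 share passes to Mateus's issue.
Reuben's share (₹1,044,000) is divided into 3 shares of ₹348,000: Soraya, Florian, and Bertrand each take ₹348,000.
Mateus's share (₹1,044,000) is divided into 4 shares of ₹261,000: Sorcha, Rangi, Dayo, and Hollis each take ₹261,000.

Bertrand receives ₹348,000.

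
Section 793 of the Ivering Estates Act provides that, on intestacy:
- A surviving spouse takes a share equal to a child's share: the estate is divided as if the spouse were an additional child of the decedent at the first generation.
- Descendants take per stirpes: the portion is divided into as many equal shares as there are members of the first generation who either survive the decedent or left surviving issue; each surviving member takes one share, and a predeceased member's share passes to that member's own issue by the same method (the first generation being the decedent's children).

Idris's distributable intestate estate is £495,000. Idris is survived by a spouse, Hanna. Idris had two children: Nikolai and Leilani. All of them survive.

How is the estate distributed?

Hanna: £165,000; Nikolai: £165,000; Leilani: £165,000

The spouse counts as an additional share at the children's level, so there are 3 primary shares of £165,000. Hanna takes one such share (£165,000).
The children's combined portion (£330,000) is divided into 2 shares of £165,000: Nikolai and Leilani each take £165,000.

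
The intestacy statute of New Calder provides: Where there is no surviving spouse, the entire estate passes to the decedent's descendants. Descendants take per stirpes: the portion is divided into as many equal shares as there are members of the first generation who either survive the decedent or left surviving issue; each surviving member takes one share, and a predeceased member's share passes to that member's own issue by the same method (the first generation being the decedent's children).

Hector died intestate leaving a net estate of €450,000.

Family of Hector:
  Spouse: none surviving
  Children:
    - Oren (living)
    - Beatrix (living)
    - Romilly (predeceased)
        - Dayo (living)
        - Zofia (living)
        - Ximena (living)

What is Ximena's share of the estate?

The entire €450,000 passes to the descendants.
That amount (€450,000) is divided into 3 shares of €150,000: Oren and Beatrix each take €150,000; Romilly's €150,000 share passes to Romilly's issue.
Romilly's share (€150,000) is divided into 3 shares of €50,000: Dayo, Zofia, and Ximena each take €50,000.

Ximena receives €50,000.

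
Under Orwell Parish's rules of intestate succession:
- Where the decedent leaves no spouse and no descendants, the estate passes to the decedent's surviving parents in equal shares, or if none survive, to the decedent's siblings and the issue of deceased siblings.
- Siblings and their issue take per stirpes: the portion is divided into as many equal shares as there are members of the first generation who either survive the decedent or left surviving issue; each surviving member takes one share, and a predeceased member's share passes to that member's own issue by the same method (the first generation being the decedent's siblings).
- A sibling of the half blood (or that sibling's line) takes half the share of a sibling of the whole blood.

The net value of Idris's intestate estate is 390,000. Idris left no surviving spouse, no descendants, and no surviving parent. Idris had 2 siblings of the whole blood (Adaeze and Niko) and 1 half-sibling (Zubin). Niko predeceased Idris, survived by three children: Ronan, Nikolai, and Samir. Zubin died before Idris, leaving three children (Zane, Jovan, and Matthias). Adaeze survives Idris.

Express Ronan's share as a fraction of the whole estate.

The entire 390,000 passes to the siblings and their issue.
Counting each half-blood sibling's line as half a unit, there are 5/2 units in 390,000, so one unit is 156,000. Whole-blood lines (Adaeze and Niko) take 156,000 each; half-blood lines (Zubin) take 78,000 each.
Niko's share (156,000) is divided into 3 shares of 52,000: Ronan, Nikolai, and Samir each take 52,000.
Zubin's share (78,000) is divided into 3 shares of 26,000: Zane, Jovan, and Matthias each take 26,000.

Ronan receives 2/15 of the estate.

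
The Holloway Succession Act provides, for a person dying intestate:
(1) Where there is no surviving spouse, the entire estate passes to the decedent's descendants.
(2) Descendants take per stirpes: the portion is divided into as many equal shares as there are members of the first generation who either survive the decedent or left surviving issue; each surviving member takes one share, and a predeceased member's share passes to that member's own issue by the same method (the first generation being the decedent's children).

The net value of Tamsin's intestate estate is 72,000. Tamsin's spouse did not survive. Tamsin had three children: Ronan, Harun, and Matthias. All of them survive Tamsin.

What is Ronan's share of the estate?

The entire 72,000 passes to the descendants.
That amount (72,000) is divided into 3 shares of 24,000: Ronan, Harun, and Matthias each take 24,000.

Ronan receives 24,000.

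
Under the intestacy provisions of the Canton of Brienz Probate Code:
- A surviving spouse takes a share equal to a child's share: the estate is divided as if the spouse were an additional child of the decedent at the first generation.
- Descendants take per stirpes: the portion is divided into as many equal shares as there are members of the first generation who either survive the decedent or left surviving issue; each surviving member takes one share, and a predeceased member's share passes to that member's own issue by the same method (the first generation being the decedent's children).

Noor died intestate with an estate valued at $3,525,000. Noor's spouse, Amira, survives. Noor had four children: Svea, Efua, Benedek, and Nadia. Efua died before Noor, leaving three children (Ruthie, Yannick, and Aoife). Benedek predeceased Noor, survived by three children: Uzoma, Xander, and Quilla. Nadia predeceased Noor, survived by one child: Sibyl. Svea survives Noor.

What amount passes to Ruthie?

The spouse counts as an additional share at the children's level, so there are 5 primary shares of $705,000. Amira takes one such share ($705,000).
The children's combined portion ($2,820,000) is divided into 4 shares of $705,000: Svea takes $705,000; Efua's $705,000 share passes to Efua's issue; Benedek's $705,000 share passes to Benedek's issue; Nadia's $705,000 share passes to Nadia's issue.
Efua's share ($705,000) is divided into 3 shares of $235,000: Ruthie, Yannick, and Aoife each take $235,000.
Benedek's share ($705,000) is divided into 3 shares of $235,000: Uzoma, Xander, and Quilla each take $235,000.
Nadia's share ($705,000) passes entirely to Sibyl.

Ruthie receives $235,000.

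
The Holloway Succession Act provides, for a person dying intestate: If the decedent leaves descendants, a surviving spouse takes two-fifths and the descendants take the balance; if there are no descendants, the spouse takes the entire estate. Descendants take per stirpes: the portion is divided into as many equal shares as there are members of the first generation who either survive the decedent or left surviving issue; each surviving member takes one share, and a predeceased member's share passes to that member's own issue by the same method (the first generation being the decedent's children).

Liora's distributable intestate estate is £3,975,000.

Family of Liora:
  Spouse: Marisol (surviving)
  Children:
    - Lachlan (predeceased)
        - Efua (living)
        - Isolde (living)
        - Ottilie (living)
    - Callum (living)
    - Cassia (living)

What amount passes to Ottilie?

Ottilie receives £265,000.

Marisol takes two-fifths of £3,975,000 = £1,590,000. The remaining £2,385,000 passes to the descendants.
The descendants' portion (£2,385,000) is divided into 3 shares of £795,000: Callum and Cassia each take £795,000; Lachlan's £795,000 share passes to Lachlan's issue.
Lachlan's share (£795,000) is divided into 3 shares of £265,000: Efua, Isolde, and Ottilie each take £265,000.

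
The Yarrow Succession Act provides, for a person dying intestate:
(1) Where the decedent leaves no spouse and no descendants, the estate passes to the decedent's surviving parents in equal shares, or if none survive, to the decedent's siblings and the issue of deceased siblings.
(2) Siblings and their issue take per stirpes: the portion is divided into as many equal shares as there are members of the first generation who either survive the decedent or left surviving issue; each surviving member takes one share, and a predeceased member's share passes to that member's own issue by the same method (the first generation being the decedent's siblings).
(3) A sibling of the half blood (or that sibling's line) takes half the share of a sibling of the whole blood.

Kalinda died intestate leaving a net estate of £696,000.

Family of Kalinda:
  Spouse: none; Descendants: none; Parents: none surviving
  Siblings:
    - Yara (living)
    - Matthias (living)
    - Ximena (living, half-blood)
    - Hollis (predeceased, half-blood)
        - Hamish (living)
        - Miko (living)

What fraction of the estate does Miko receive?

The entire £696,000 passes to the siblings and their issue.
Counting each half-blood sibling's line as half a unit, there are 3 units in £696,000, so one unit is £232,000. Whole-blood lines (Yara and Matthias) take £232,000 each; half-blood lines (Ximena and Hollis) take £116,000 each.
Hollis's share (£116,000) is divided into 2 shares of £58,000: Hamish and Miko each take £58,000.

Miko receives 1/12 of the estate.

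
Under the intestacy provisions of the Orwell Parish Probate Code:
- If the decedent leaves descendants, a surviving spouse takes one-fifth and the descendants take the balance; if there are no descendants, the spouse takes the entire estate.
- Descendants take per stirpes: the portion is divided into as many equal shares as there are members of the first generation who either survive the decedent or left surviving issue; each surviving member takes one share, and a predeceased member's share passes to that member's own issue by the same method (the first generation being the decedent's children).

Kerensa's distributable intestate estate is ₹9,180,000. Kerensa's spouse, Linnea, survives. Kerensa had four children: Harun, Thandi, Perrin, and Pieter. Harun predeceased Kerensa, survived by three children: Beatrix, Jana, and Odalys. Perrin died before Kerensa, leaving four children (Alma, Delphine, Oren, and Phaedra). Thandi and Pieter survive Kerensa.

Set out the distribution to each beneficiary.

Linnea: ₹1,836,000; Beatrix: ₹612,000; Jana: ₹612,000; Odalys: ₹612,000; Thandi: ₹1,836,000; Alma: ₹459,000; Delphine: ₹459,000; Oren: ₹459,000; Phaedra: ₹459,000; Pieter: ₹1,836,000

Linnea takes one-fifth of ₹9,180,000 = ₹1,836,000. The remaining ₹7,344,000 passes to the descendants.
The descendants' portion (₹7,344,000) is divided into 4 shares of ₹1,836,000: Thandi and Pieter each take ₹1,836,000; Harun's ₹1,836,000 share passes to Harun's issue; Perrin's ₹1,836,000 share passes to Perrin's issue.
Harun's share (₹1,836,000) is divided into 3 shares of ₹612,000: Beatrix, Jana, and Odalys each take ₹612,000.
Perrin's share (₹1,836,000) is divided into 4 shares of ₹459,000: Alma, Delphine, Oren, and Phaedra each take ₹459,000.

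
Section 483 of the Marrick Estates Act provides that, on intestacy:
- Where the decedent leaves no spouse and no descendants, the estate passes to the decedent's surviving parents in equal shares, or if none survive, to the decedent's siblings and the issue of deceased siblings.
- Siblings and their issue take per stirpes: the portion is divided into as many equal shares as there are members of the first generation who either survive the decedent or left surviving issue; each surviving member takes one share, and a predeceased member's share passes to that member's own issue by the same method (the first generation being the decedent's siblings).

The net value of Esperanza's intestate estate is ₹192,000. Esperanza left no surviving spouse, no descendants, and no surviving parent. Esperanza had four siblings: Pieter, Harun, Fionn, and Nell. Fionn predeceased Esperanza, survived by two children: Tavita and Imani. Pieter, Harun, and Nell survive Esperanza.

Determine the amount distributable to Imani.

Imani receives ₹24,000.

The entire ₹192,000 passes to the siblings and their issue.
That amount (₹192,000) is divided into 4 shares of ₹48,000: Pieter, Harun, and Nell each take ₹48,000; Fionn's ₹48,000 share passes to Fionn's issue.
Fionn's share (₹48,000) is divided into 2 shares of ₹24,000: Tavita and Imani each take ₹24,000.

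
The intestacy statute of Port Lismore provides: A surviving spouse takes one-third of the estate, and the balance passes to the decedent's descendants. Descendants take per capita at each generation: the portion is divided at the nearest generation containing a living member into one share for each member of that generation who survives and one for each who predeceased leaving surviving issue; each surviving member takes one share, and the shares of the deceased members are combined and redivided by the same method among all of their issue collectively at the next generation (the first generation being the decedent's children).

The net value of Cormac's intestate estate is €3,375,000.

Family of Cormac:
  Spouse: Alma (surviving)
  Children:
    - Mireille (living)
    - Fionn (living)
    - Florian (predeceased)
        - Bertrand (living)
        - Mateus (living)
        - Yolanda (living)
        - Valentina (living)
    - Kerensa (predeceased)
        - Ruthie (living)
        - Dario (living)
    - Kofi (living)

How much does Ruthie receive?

Alma takes one-third of €3,375,000 = €1,125,000. The remaining €2,250,000 passes to the descendants.
The descendants' portion (€2,250,000) is divided at the children's generation into 5 shares of €450,000. Mireille, Fionn, and Kofi each take €450,000. The 2 shares of the deceased (Florian and Kerensa) are combined into a pool of €900,000.
That pool (€900,000) is divided at the grandchildren's generation equally among Bertrand, Mateus, Yolanda, Valentina, Ruthie, and Dario: €150,000 each.

Ruthie receives €150,000.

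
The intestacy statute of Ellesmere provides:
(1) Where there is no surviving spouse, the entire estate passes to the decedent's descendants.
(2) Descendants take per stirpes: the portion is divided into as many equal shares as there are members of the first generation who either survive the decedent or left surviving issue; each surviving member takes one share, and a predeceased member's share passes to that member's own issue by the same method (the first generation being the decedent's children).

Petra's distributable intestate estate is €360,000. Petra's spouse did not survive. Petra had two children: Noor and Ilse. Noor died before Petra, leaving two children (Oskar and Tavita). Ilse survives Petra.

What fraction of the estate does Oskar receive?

The entire €360,000 passes to the descendants.
That amount (€360,000) is divided into 2 shares of €180,000: Ilse takes €180,000; Noor's €180,000 share passes to Noor's issue.
Noor's share (€180,000) is divided into 2 shares of €90,000: Oskar and Tavita each take €90,000.

Oskar receives 1/4 of the estate.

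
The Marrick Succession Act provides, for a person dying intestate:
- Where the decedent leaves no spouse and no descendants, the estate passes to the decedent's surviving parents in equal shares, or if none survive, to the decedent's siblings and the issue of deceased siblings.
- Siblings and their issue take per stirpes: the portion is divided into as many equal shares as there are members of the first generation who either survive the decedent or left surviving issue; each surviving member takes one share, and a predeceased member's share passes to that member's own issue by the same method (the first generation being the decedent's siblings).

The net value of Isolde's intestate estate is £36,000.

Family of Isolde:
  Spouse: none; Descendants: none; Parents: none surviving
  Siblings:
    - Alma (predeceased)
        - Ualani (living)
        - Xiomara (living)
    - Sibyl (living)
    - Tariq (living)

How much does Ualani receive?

The entire £36,000 passes to the siblings and their issue.
That amount (£36,000) is divided into 3 shares of £12,000: Sibyl and Tariq each take £12,000; Alma's £12,000 share passes to Alma's issue.
Alma's share (£12,000) is divided into 2 shares of £6,000: Ualani and Xiomara each take £6,000.

Ualani receives £6,000.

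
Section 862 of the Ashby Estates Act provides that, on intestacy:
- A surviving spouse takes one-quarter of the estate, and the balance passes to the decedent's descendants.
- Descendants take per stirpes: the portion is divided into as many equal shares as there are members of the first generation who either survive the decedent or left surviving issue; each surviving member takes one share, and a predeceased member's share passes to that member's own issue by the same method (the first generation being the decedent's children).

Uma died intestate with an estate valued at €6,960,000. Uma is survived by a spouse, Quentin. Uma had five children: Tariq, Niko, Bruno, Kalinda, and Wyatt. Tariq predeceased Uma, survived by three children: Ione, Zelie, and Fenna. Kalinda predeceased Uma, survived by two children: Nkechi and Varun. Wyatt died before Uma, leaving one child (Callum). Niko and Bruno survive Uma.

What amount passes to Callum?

Quentin takes one-quarter of €6,960,000 = €1,740,000. The remaining €5,220,000 passes to the descendants.
The descendants' portion (€5,220,000) is divided into 5 shares of €1,044,000: Niko and Bruno each take €1,044,000; Tariq's €1,044,000 share passes to Tariq's issue; Kalinda's €1,044,000 share passes to Kalinda's issue; Wyatt's €1,044,000 share passes to Wyatt's issue.
Tariq's share (€1,044,000) is divided into 3 shares of €348,000: Ione, Zelie, and Fenna each take €348,000.
Kalinda's share (€1,044,000) is divided into 2 shares of €522,000: Nkechi and Varun each take €522,000.
Wyatt's share (€1,044,000) passes entirely to Callum.

Callum receives €1,044,000.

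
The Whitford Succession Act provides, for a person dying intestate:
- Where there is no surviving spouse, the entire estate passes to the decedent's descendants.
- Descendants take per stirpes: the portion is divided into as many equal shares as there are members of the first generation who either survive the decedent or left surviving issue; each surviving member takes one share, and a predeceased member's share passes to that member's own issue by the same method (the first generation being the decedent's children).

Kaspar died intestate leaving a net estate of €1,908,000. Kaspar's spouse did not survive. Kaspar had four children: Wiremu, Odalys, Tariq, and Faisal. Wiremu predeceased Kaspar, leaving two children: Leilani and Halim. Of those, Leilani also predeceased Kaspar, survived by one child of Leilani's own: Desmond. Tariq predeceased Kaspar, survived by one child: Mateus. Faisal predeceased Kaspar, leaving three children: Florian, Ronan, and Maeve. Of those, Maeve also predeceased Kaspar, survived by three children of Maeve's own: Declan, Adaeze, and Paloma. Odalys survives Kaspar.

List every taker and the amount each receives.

Desmond: €238,500; Halim: €238,500; Odalys: €477,000; Mateus: €477,000; Florian: €159,000; Ronan: €159,000; Declan: €53,000; Adaeze: €53,000; Paloma: €53,000

The entire €1,908,000 passes to the descendants.
That amount (€1,908,000) is divided into 4 shares of €477,000: Odalys takes €477,000; Wiremu's €477,000 share passes to Wiremu's issue; Tariq's €477,000 share passes to Tariq's issue; Faisal's €477,000 share passes to Faisal's issue.
Wiremu's share (€477,000) is divided into 2 shares of €238,500: Halim takes €238,500; Leilani's €238,500 share passes to Leilani's issue.
Leilani's share (€238,500) passes entirely to Desmond.
Tariq's share (€477,000) passes entirely to Mateus.
Faisal's share (€477,000) is divided into 3 shares of €159,000: Florian and Ronan each take €159,000; Maeve's €159,000 share passes to Maeve's issue.
Maeve's share (€159,000) is divided into 3 shares of €53,000: Declan, Adaeze, and Paloma each take €53,000.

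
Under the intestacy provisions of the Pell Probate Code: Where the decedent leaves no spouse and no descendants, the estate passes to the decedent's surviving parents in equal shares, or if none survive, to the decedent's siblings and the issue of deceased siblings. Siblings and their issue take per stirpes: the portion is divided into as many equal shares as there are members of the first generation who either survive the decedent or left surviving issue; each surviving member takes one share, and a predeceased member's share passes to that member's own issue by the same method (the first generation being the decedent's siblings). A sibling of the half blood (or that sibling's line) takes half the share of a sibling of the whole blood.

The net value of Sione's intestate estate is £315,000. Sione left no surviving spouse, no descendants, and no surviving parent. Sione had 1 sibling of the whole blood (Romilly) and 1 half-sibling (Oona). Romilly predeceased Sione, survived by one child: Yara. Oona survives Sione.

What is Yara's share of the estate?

Yara receives £210,000.

The entire £315,000 passes to the siblings and their issue.
Counting each half-blood sibling's line as half a unit, there are 3/2 units in £315,000, so one unit is £210,000. Whole-blood lines (Romilly) take £210,000 each; half-blood lines (Oona) take £105,000 each.
Romilly's share (£210,000) passes entirely to Yara.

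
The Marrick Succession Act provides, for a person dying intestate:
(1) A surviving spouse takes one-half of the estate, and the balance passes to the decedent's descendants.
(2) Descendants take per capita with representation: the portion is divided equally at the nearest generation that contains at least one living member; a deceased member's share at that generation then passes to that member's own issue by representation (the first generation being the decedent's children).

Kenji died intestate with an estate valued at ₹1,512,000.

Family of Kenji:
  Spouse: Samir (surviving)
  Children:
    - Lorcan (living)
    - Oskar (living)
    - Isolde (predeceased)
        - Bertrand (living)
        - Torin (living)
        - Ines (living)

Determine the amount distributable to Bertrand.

Samir takes one-half of ₹1,512,000 = ₹756,000. The remaining ₹756,000 passes to the descendants.
The descendants' portion (₹756,000) is divided into 3 shares of ₹252,000: Lorcan and Oskar each take ₹252,000; Isolde's ₹252,000 share passes to Isolde's issue.
Isolde's share (₹252,000) is divided into 3 shares of ₹84,000: Bertrand, Torin, and Ines each take ₹84,000.

Bertrand receives ₹84,000.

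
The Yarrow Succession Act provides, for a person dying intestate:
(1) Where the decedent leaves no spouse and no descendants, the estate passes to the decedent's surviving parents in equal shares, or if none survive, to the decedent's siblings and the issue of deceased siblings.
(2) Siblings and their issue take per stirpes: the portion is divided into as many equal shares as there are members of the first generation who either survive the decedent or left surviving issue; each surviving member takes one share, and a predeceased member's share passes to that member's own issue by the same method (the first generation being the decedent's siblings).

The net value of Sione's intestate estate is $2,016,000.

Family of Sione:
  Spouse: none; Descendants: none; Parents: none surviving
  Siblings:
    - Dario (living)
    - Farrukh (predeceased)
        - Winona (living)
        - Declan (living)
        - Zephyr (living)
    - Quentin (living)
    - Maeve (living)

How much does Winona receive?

Winona receives $168,000.

The entire $2,016,000 passes to the siblings and their issue.
That amount ($2,016,000) is divided into 4 shares of $504,000: Dario, Quentin, and Maeve each take $504,000; Farrukh's $504,000 share passes to Farrukh's issue.
Farrukh's share ($504,000) is divided into 3 shares of $168,000: Winona, Declan, and Zephyr each take $168,000.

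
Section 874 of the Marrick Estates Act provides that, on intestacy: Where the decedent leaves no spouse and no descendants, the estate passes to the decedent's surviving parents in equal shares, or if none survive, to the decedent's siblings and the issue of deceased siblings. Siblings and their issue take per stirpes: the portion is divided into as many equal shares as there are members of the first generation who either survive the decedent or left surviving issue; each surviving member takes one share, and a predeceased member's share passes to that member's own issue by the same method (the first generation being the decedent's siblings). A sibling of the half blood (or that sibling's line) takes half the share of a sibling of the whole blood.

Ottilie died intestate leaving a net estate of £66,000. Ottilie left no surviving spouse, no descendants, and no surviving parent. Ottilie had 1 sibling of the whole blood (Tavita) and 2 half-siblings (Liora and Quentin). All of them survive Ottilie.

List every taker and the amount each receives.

Liora: £16,500; Quentin: £16,500; Tavita: £33,000

The entire £66,000 passes to the siblings and their issue.
Counting each half-blood sibling's line as half a unit, there are 2 units in £66,000, so one unit is £33,000. Whole-blood lines (Tavita) take £33,000 each; half-blood lines (Liora and Quentin) take £16,500 each.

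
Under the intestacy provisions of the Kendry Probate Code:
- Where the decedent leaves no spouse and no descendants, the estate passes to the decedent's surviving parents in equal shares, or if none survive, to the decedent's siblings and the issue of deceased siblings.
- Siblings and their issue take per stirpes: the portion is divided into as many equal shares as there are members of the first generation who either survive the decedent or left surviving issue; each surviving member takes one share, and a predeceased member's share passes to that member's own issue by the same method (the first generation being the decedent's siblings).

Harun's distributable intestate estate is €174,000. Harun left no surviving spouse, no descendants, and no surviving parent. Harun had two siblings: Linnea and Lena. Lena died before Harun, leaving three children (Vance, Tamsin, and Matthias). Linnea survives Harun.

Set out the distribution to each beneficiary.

Linnea: €87,000; Vance: €29,000; Tamsin: €29,000; Matthias: €29,000

The entire €174,000 passes to the siblings and their issue.
That amount (€174,000) is divided into 2 shares of €87,000: Linnea takes €87,000; Lena's €87,000 share passes to Lena's issue.
Lena's share (€87,000) is divided into 3 shares of €29,000: Vance, Tamsin, and Matthias each take €29,000.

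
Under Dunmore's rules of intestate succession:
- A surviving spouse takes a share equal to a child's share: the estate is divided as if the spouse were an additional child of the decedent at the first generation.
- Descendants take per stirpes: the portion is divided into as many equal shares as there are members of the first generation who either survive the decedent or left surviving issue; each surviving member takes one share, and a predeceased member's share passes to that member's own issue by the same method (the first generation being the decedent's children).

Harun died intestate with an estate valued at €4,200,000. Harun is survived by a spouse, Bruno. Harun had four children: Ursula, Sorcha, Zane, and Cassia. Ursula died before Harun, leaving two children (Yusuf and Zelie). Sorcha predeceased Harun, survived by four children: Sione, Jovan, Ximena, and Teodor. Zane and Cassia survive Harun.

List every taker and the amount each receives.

The spouse counts as an additional share at the children's level, so there are 5 primary shares of €840,000. Bruno takes one such share (€840,000).
The children's combined portion (€3,360,000) is divided into 4 shares of €840,000: Zane and Cassia each take €840,000; Ursula's €840,000 share passes to Ursula's issue; Sorcha's €840,000 share passes to Sorcha's issue.
Ursula's share (€840,000) is divided into 2 shares of €420,000: Yusuf and Zelie each take €420,000.
Sorcha's share (€840,000) is divided into 4 shares of €210,000: Sione, Jovan, Ximena, and Teodor each take €210,000.

Bruno: €840,000; Yusuf: €420,000; Zelie: €420,000; Sione: €210,000; Jovan: €210,000; Ximena: €210,000; Teodor: €210,000; Zane: €840,000; Cassia: €840,000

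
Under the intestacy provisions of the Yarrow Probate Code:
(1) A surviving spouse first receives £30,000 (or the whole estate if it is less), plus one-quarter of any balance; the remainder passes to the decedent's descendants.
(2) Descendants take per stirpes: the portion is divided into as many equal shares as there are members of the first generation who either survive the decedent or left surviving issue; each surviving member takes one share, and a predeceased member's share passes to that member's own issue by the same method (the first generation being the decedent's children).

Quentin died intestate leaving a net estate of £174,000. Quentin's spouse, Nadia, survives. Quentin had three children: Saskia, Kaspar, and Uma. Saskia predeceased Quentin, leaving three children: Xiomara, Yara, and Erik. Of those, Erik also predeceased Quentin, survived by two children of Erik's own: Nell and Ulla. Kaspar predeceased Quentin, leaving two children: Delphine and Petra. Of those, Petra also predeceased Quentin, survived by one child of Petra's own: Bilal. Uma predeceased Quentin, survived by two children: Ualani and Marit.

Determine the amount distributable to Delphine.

Delphine receives £18,000.

Nadia first takes £30,000, leaving a balance of £144,000. Nadia then takes one-quarter of the balance (£36,000), for a total of £66,000. The remaining £108,000 passes to the descendants.
The descendants' portion (£108,000) is divided into 3 shares of £36,000: Saskia's £36,000 share passes to Saskia's issue; Kaspar's £36,000 share passes to Kaspar's issue; Uma's £36,000 share passes to Uma's issue.
Saskia's share (£36,000) is divided into 3 shares of £12,000: Xiomara and Yara each take £12,000; Erik's £12,000 share passes to Erik's issue.
Erik's share (£12,000) is divided into 2 shares of £6,000: Nell and Ulla each take £6,000.
Kaspar's share (£36,000) is divided into 2 shares of £18,000: Delphine takes £18,000; Petra's £18,000 share passes to Petra's issue.
Petra's share (£18,000) passes entirely to Bilal.
Uma's share (£36,000) is divided into 2 shares of £18,000: Ualani and Marit each take £18,000.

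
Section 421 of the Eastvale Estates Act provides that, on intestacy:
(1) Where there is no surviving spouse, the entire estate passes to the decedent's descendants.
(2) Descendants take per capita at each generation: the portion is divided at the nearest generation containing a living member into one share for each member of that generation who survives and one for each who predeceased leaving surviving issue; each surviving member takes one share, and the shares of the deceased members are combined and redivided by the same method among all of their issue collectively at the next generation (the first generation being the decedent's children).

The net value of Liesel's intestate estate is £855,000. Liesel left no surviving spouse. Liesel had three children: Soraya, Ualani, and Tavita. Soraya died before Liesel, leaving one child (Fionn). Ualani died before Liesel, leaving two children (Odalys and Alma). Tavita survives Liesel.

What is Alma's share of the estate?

The entire £855,000 passes to the descendants.
That amount (£855,000) is divided at the children's generation into 3 shares of £285,000. Tavita takes £285,000. The 2 shares of the deceased (Soraya and Ualani) are combined into a pool of £570,000.
That pool (£570,000) is divided at the grandchildren's generation equally among Fionn, Odalys, and Alma: £190,000 each.

Alma receives £190,000.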